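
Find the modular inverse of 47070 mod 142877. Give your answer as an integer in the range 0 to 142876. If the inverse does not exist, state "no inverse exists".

138163

Apply the Euclidean algorithm to 142877 and 47070:
142877 = 3*47070 + 1667
47070 = 28*1667 + 394
1667 = 4*394 + 91
394 = 4*91 + 30
91 = 3*30 + 1
30 = 30*1 + 0
Since gcd(47070, 142877) = 1, back-substitute to write 1 as a combination:
1 = 91 − 3·30
1 = −3·394 + 13·91
1 = 13·1667 − 55·394
1 = −55·47070 + 1553·1667
1 = 1553·142877 − 4714·47070
Hence 47070⁻¹ ≡ -4714 ≡ 138163 (mod 142877).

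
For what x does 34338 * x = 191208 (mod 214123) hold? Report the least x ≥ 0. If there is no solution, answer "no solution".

188350

First find gcd(34338, 214123):
214123 = 6×34338 + 8095
34338 = 4×8095 + 1958
8095 = 4×1958 + 263
1958 = 7×263 + 117
263 = 2×117 + 29
117 = 4×29 + 1
29 = 29×1 + 0
gcd = 1, so a unique solution mod 214123 exists.
Back-substitute for the Bézout coefficients:
1 = 117 − 4·29
1 = −4·263 + 9·117
1 = 9·1958 − 67·263
1 = −67·8095 + 277·1958
1 = 277·34338 − 1175·8095
1 = −1175·214123 + 7327·34338
So 34338·(7327) ≡ 1 (mod 214123), giving 34338⁻¹ ≡ 7327.
x ≡ 34338⁻¹·191208 ≡ 7327·191208 ≡ 188350 (mod 214123).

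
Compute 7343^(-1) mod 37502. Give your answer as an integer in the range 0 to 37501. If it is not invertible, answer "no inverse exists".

gcd(37502, 7343) by repeated division:
37502 = 5×7343 + 787
7343 = 9×787 + 260
787 = 3×260 + 7
260 = 37×7 + 1
7 = 7×1 + 0
The gcd is 1. Working backward:
1 = 260 − 37·7
1 = −37·787 + 112·260
1 = 112·7343 − 1045·787
1 = −1045·37502 + 5337·7343
So 7343·5337 ≡ 1 (mod 37502).

5337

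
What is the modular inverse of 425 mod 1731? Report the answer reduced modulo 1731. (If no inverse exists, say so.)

1340

Extended Euclidean algorithm:
1731 = 4·425 + 31
425 = 13·31 + 22
31 = 1·22 + 9
22 = 2·9 + 4
9 = 2·4 + 1
4 = 4·1 + 0
gcd = 1, so the inverse exists. Back-substitute:
1 = 9 − 2·4
1 = −2·22 + 5·9
1 = 5·31 − 7·22
1 = −7·425 + 96·31
1 = 96·1731 − 391·425
Thus 425·(-391) ≡ 1 (mod 1731); reducing, -391 mod 1731 = 1340.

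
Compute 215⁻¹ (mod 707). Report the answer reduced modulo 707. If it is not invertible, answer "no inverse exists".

171

gcd(707, 215) by repeated division:
707 = 3×215 + 62
215 = 3×62 + 29
62 = 2×29 + 4
29 = 7×4 + 1
4 = 4×1 + 0
gcd = 1, so the inverse exists. Back-substitute:
1 = 29 − 7·4
1 = −7·62 + 15·29
1 = 15·215 − 52·62
1 = −52·707 + 171·215
So 215·171 ≡ 1 (mod 707).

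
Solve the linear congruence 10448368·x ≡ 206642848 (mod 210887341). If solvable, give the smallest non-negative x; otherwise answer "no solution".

no solution

gcd(10448368, 210887341):
210887341 = 20·10448368 + 1919981
10448368 = 5·1919981 + 848463
1919981 = 2·848463 + 223055
848463 = 3·223055 + 179298
223055 = 1·179298 + 43757
179298 = 4·43757 + 4270
43757 = 10·4270 + 1057
4270 = 4·1057 + 42
1057 = 25·42 + 7
42 = 6·7 + 0
gcd = 7, but 7 ∤ 206642848, so the congruence has no solution.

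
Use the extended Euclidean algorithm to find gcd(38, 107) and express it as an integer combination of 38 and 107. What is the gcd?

Apply Euclid's algorithm to 107 and 38:
107 = 2×38 + 31
38 = 1×31 + 7
31 = 4×7 + 3
7 = 2×3 + 1
3 = 3×1 + 0
gcd(38, 107) = 1.
Back-substituting:
1 = 7 − 2·3
1 = −2·31 + 9·7
1 = 9·38 − 11·31
1 = −11·107 + 31·38
So 1 = (-11)·107 + (31)·38.

1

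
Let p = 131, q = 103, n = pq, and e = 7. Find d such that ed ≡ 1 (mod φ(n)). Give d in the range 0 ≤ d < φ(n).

5683

φ(n) = (p−1)(q−1) = 130·102 = 13260.
Need d with 7·d ≡ 1 (mod 13260). Apply the extended Euclidean algorithm:
13260 = 1894·7 + 2
7 = 3·2 + 1
2 = 2·1 + 0
Back-substitute:
1 = 7 − 3·2
1 = −3·13260 + 5683·7
So 7·5683 ≡ 1 (mod 13260), hence d = 5683.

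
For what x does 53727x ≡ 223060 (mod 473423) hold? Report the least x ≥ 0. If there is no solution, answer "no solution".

First find gcd(53727, 473423):
473423 = 8·53727 + 43607
53727 = 1·43607 + 10120
43607 = 4·10120 + 3127
10120 = 3·3127 + 739
3127 = 4·739 + 171
739 = 4·171 + 55
171 = 3·55 + 6
55 = 9·6 + 1
6 = 6·1 + 0
gcd = 1, so a unique solution mod 473423 exists.
Back-substitute for the Bézout coefficients:
1 = 55 − 9·6
1 = −9·171 + 28·55
1 = 28·739 − 121·171
1 = −121·3127 + 512·739
1 = 512·10120 − 1657·3127
1 = −1657·43607 + 7140·10120
1 = 7140·53727 − 8797·43607
1 = −8797·473423 + 77516·53727
So 53727·(77516) ≡ 1 (mod 473423), giving 53727⁻¹ ≡ 77516.
x ≡ 53727⁻¹·223060 ≡ 77516·223060 ≡ 364154 (mod 473423).

364154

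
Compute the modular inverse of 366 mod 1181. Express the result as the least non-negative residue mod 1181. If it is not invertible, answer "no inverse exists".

Apply the Euclidean algorithm to 1181 and 366:
1181 = 3·366 + 83
366 = 4·83 + 34
83 = 2·34 + 15
34 = 2·15 + 4
15 = 3·4 + 3
4 = 1·3 + 1
3 = 3·1 + 0
Since gcd(366, 1181) = 1, back-substitute to write 1 as a combination:
1 = 4 − 3
1 = −15 + 4·4
1 = 4·34 − 9·15
1 = −9·83 + 22·34
1 = 22·366 − 97·83
1 = −97·1181 + 313·366
So 366·313 ≡ 1 (mod 1181).

313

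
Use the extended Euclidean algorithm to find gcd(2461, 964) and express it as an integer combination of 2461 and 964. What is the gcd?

Repeated division:
2461 = 2*964 + 533
964 = 1*533 + 431
533 = 1*431 + 102
431 = 4*102 + 23
102 = 4*23 + 10
23 = 2*10 + 3
10 = 3*3 + 1
3 = 3*1 + 0
gcd(2461, 964) = 1.
Working backward:
1 = 10 − 3·3
1 = −3·23 + 7·10
1 = 7·102 − 31·23
1 = −31·431 + 131·102
1 = 131·533 − 162·431
1 = −162·964 + 293·533
1 = 293·2461 − 748·964
So 1 = (293)·2461 + (-748)·964.

1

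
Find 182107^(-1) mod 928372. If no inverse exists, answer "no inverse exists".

gcd(928372, 182107) by repeated division:
928372 = 5·182107 + 17837
182107 = 10·17837 + 3737
17837 = 4·3737 + 2889
3737 = 1·2889 + 848
2889 = 3·848 + 345
848 = 2·345 + 158
345 = 2·158 + 29
158 = 5·29 + 13
29 = 2·13 + 3
13 = 4·3 + 1
3 = 3·1 + 0
The gcd is 1. Working backward:
1 = 13 − 4·3
1 = −4·29 + 9·13
1 = 9·158 − 49·29
1 = −49·345 + 107·158
1 = 107·848 − 263·345
1 = −263·2889 + 896·848
1 = 896·3737 − 1159·2889
1 = −1159·17837 + 5532·3737
1 = 5532·182107 − 56479·17837
1 = −56479·928372 + 287927·182107
So 182107·287927 ≡ 1 (mod 928372).

287927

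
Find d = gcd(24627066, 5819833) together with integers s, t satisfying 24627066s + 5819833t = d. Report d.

Repeated division:
24627066 = 4*5819833 + 1347734
5819833 = 4*1347734 + 428897
1347734 = 3*428897 + 61043
428897 = 7*61043 + 1596
61043 = 38*1596 + 395
1596 = 4*395 + 16
395 = 24*16 + 11
16 = 1*11 + 5
11 = 2*5 + 1
5 = 5*1 + 0
gcd(24627066, 5819833) = 1.
Express as a combination:
1 = 11 − 2·5
1 = −2·16 + 3·11
1 = 3·395 − 74·16
1 = −74·1596 + 299·395
1 = 299·61043 − 11436·1596
1 = −11436·428897 + 80351·61043
1 = 80351·1347734 − 252489·428897
1 = −252489·5819833 + 1090307·1347734
1 = 1090307·24627066 − 4613717·5819833
So 1 = (1090307)·24627066 + (-4613717)·5819833.

1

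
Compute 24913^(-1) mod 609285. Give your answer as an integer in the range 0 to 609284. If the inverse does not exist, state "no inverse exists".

325027

Apply the Euclidean algorithm to 609285 and 24913:
609285 = 24*24913 + 11373
24913 = 2*11373 + 2167
11373 = 5*2167 + 538
2167 = 4*538 + 15
538 = 35*15 + 13
15 = 1*13 + 2
13 = 6*2 + 1
2 = 2*1 + 0
Since gcd(24913, 609285) = 1, back-substitute to write 1 as a combination:
1 = 13 − 6·2
1 = −6·15 + 7·13
1 = 7·538 − 251·15
1 = −251·2167 + 1011·538
1 = 1011·11373 − 5306·2167
1 = −5306·24913 + 11623·11373
1 = 11623·609285 − 284258·24913
So 24913·(-284258) ≡ 1 (mod 609285), and -284258 ≡ 325027 (mod 609285).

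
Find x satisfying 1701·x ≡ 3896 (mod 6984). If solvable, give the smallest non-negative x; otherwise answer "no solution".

no solution

gcd(1701, 6984):
6984 = 4*1701 + 180
1701 = 9*180 + 81
180 = 2*81 + 18
81 = 4*18 + 9
18 = 2*9 + 0
gcd = 9, but 9 ∤ 3896, so the congruence has no solution.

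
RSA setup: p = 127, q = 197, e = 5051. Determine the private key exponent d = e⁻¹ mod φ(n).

23459

φ(n) = (p−1)(q−1) = 126·196 = 24696.
Need d with 5051·d ≡ 1 (mod 24696). Apply the extended Euclidean algorithm:
24696 = 4·5051 + 4492
5051 = 1·4492 + 559
4492 = 8·559 + 20
559 = 27·20 + 19
20 = 1·19 + 1
19 = 19·1 + 0
Back-substitute:
1 = 20 − 19
1 = −559 + 28·20
1 = 28·4492 − 225·559
1 = −225·5051 + 253·4492
1 = 253·24696 − 1237·5051
So 5051·(-1237) ≡ 1 (mod 24696), hence d ≡ -1237 ≡ 23459 (mod 24696).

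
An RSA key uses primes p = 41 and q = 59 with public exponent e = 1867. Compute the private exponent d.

φ(n) = (p−1)(q−1) = 40·58 = 2320.
Need d with 1867·d ≡ 1 (mod 2320). Apply the extended Euclidean algorithm:
2320 = 1*1867 + 453
1867 = 4*453 + 55
453 = 8*55 + 13
55 = 4*13 + 3
13 = 4*3 + 1
3 = 3*1 + 0
Back-substitute:
1 = 13 − 4·3
1 = −4·55 + 17·13
1 = 17·453 − 140·55
1 = −140·1867 + 577·453
1 = 577·2320 − 717·1867
So 1867·(-717) ≡ 1 (mod 2320), hence d ≡ -717 ≡ 1603 (mod 2320).

1603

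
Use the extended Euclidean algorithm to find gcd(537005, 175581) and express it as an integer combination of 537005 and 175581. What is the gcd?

Repeated division:
537005 = 3×175581 + 10262
175581 = 17×10262 + 1127
10262 = 9×1127 + 119
1127 = 9×119 + 56
119 = 2×56 + 7
56 = 8×7 + 0
gcd(537005, 175581) = 7.
Back-substituting:
7 = 119 − 2·56
7 = −2·1127 + 19·119
7 = 19·10262 − 173·1127
7 = −173·175581 + 2960·10262
7 = 2960·537005 − 9053·175581
So 7 = (2960)·537005 + (-9053)·175581.

7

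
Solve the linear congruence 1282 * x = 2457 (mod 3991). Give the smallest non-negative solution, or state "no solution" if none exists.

First find gcd(1282, 3991):
3991 = 3·1282 + 145
1282 = 8·145 + 122
145 = 1·122 + 23
122 = 5·23 + 7
23 = 3·7 + 2
7 = 3·2 + 1
2 = 2·1 + 0
gcd = 1, so a unique solution mod 3991 exists.
Back-substitute for the Bézout coefficients:
1 = 7 − 3·2
1 = −3·23 + 10·7
1 = 10·122 − 53·23
1 = −53·145 + 63·122
1 = 63·1282 − 557·145
1 = −557·3991 + 1734·1282
So 1282·(1734) ≡ 1 (mod 3991), giving 1282⁻¹ ≡ 1734.
x ≡ 1282⁻¹·2457 ≡ 1734·2457 ≡ 2041 (mod 3991).

2041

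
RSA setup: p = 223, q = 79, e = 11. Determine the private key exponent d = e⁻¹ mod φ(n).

7871

φ(n) = (p−1)(q−1) = 222·78 = 17316.
Need d with 11·d ≡ 1 (mod 17316). Apply the extended Euclidean algorithm:
17316 = 1574*11 + 2
11 = 5*2 + 1
2 = 2*1 + 0
Back-substitute:
1 = 11 − 5·2
1 = −5·17316 + 7871·11
So 11·7871 ≡ 1 (mod 17316), hence d = 7871.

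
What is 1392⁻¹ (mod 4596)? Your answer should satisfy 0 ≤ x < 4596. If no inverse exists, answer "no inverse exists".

Compute gcd(1392, 4596):
4596 = 3*1392 + 420
1392 = 3*420 + 132
420 = 3*132 + 24
132 = 5*24 + 12
24 = 2*12 + 0
gcd(1392, 4596) = 12 ≠ 1, so 1392 has no multiplicative inverse modulo 4596.

no inverse exists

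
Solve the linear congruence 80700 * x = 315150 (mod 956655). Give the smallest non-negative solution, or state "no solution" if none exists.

12214

First find gcd(80700, 956655):
956655 = 11·80700 + 68955
80700 = 1·68955 + 11745
68955 = 5·11745 + 10230
11745 = 1·10230 + 1515
10230 = 6·1515 + 1140
1515 = 1·1140 + 375
1140 = 3·375 + 15
375 = 25·15 + 0
gcd = 15 and 15 | 315150, so solutions exist. Divide through by 15: 5380x ≡ 21010 (mod 63777).
Now find 5380⁻¹ mod 63777:
63777 = 11×5380 + 4597
5380 = 1×4597 + 783
4597 = 5×783 + 682
783 = 1×682 + 101
682 = 6×101 + 76
101 = 1×76 + 25
76 = 3×25 + 1
25 = 25×1 + 0
Back-substitute:
1 = 76 − 3·25
1 = −3·101 + 4·76
1 = 4·682 − 27·101
1 = −27·783 + 31·682
1 = 31·4597 − 182·783
1 = −182·5380 + 213·4597
1 = 213·63777 − 2525·5380
So 5380·(-2525) ≡ 1 (mod 63777), i.e. 5380⁻¹ ≡ 61252.
Then x ≡ 61252·21010 ≡ 12214 (mod 63777); the smallest non-negative solution is x = 12214.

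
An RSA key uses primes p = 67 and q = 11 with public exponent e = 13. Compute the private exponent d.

φ(n) = (p−1)(q−1) = 66·10 = 660.
Need d with 13·d ≡ 1 (mod 660). Apply the extended Euclidean algorithm:
660 = 50×13 + 10
13 = 1×10 + 3
10 = 3×3 + 1
3 = 3×1 + 0
Back-substitute:
1 = 10 − 3·3
1 = −3·13 + 4·10
1 = 4·660 − 203·13
So 13·(-203) ≡ 1 (mod 660), hence d ≡ -203 ≡ 457 (mod 660).

457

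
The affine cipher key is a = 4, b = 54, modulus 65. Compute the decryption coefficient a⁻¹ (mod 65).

49

Run Euclid on (65, 4):
65 = 16*4 + 1
4 = 4*1 + 0
gcd = 1, so the inverse exists. Back-substitute:
1 = 65 − 16·4
Thus 4·(-16) ≡ 1 (mod 65); reducing, -16 mod 65 = 49.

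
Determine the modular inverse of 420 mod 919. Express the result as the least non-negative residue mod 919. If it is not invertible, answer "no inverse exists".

221

Apply the Euclidean algorithm to 919 and 420:
919 = 2·420 + 79
420 = 5·79 + 25
79 = 3·25 + 4
25 = 6·4 + 1
4 = 4·1 + 0
Since gcd(420, 919) = 1, back-substitute to write 1 as a combination:
1 = 25 − 6·4
1 = −6·79 + 19·25
1 = 19·420 − 101·79
1 = −101·919 + 221·420
So 420·221 ≡ 1 (mod 919).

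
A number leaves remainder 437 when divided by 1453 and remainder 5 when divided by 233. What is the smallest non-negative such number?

Write x = 437 + 1453·k. Then 1453·k ≡ 5 − 437 ≡ 34 (mod 233).
Need 1453⁻¹ mod 233. Extended Euclid on (233, 55):
233 = 4×55 + 13
55 = 4×13 + 3
13 = 4×3 + 1
3 = 3×1 + 0
Back-substitute:
1 = 13 − 4·3
1 = −4·55 + 17·13
1 = 17·233 − 72·55
1453⁻¹ ≡ 161 (mod 233), so k ≡ 161·34 ≡ 115 (mod 233).
x = 437 + 1453·115 = 167532.

167532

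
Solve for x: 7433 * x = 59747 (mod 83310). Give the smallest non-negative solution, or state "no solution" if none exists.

76369

First find gcd(7433, 83310):
83310 = 11·7433 + 1547
7433 = 4·1547 + 1245
1547 = 1·1245 + 302
1245 = 4·302 + 37
302 = 8·37 + 6
37 = 6·6 + 1
6 = 6·1 + 0
gcd = 1, so a unique solution mod 83310 exists.
Back-substitute for the Bézout coefficients:
1 = 37 − 6·6
1 = −6·302 + 49·37
1 = 49·1245 − 202·302
1 = −202·1547 + 251·1245
1 = 251·7433 − 1206·1547
1 = −1206·83310 + 13517·7433
So 7433·(13517) ≡ 1 (mod 83310), giving 7433⁻¹ ≡ 13517.
x ≡ 7433⁻¹·59747 ≡ 13517·59747 ≡ 76369 (mod 83310).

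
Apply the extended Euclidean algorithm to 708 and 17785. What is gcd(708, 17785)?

1

Euclidean algorithm:
17785 = 25×708 + 85
708 = 8×85 + 28
85 = 3×28 + 1
28 = 28×1 + 0
gcd(708, 17785) = 1.
Working backward:
1 = 85 − 3·28
1 = −3·708 + 25·85
1 = 25·17785 − 628·708
So 1 = (25)·17785 + (-628)·708.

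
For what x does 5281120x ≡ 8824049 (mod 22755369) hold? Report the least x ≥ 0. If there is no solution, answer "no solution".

First find gcd(5281120, 22755369):
22755369 = 4*5281120 + 1630889
5281120 = 3*1630889 + 388453
1630889 = 4*388453 + 77077
388453 = 5*77077 + 3068
77077 = 25*3068 + 377
3068 = 8*377 + 52
377 = 7*52 + 13
52 = 4*13 + 0
gcd = 13 and 13 | 8824049, so solutions exist. Divide through by 13: 406240x ≡ 678773 (mod 1750413).
Now find 406240⁻¹ mod 1750413:
1750413 = 4*406240 + 125453
406240 = 3*125453 + 29881
125453 = 4*29881 + 5929
29881 = 5*5929 + 236
5929 = 25*236 + 29
236 = 8*29 + 4
29 = 7*4 + 1
4 = 4*1 + 0
Back-substitute:
1 = 29 − 7·4
1 = −7·236 + 57·29
1 = 57·5929 − 1432·236
1 = −1432·29881 + 7217·5929
1 = 7217·125453 − 30300·29881
1 = −30300·406240 + 98117·125453
1 = 98117·1750413 − 422768·406240
So 406240·(-422768) ≡ 1 (mod 1750413), i.e. 406240⁻¹ ≡ 1327645.
Then x ≡ 1327645·678773 ≡ 953969 (mod 1750413); the smallest non-negative solution is x = 953969.

953969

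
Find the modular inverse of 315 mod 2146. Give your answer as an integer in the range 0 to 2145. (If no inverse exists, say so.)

Extended Euclidean algorithm:
2146 = 6·315 + 256
315 = 1·256 + 59
256 = 4·59 + 20
59 = 2·20 + 19
20 = 1·19 + 1
19 = 19·1 + 0
gcd = 1, so the inverse exists. Back-substitute:
1 = 20 − 19
1 = −59 + 3·20
1 = 3·256 − 13·59
1 = −13·315 + 16·256
1 = 16·2146 − 109·315
Hence 315⁻¹ ≡ -109 ≡ 2037 (mod 2146).

2037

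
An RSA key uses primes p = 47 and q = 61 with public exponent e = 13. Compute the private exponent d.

φ(n) = (p−1)(q−1) = 46·60 = 2760.
Need d with 13·d ≡ 1 (mod 2760). Apply the extended Euclidean algorithm:
2760 = 212*13 + 4
13 = 3*4 + 1
4 = 4*1 + 0
Back-substitute:
1 = 13 − 3·4
1 = −3·2760 + 637·13
So 13·637 ≡ 1 (mod 2760), hence d = 637.

637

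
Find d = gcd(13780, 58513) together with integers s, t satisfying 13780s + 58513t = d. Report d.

13

Repeated division:
58513 = 4*13780 + 3393
13780 = 4*3393 + 208
3393 = 16*208 + 65
208 = 3*65 + 13
65 = 5*13 + 0
gcd(13780, 58513) = 13.
Back-substituting:
13 = 208 − 3·65
13 = −3·3393 + 49·208
13 = 49·13780 − 199·3393
13 = −199·58513 + 845·13780
So 13 = (-199)·58513 + (845)·13780.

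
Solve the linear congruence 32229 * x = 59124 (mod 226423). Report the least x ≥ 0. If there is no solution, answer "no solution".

First find gcd(32229, 226423):
226423 = 7·32229 + 820
32229 = 39·820 + 249
820 = 3·249 + 73
249 = 3·73 + 30
73 = 2·30 + 13
30 = 2·13 + 4
13 = 3·4 + 1
4 = 4·1 + 0
gcd = 1, so a unique solution mod 226423 exists.
Back-substitute for the Bézout coefficients:
1 = 13 − 3·4
1 = −3·30 + 7·13
1 = 7·73 − 17·30
1 = −17·249 + 58·73
1 = 58·820 − 191·249
1 = −191·32229 + 7507·820
1 = 7507·226423 − 52740·32229
So 32229·(-52740) ≡ 1 (mod 226423), giving 32229⁻¹ ≡ 173683.
x ≡ 32229⁻¹·59124 ≡ 173683·59124 ≡ 97796 (mod 226423).

97796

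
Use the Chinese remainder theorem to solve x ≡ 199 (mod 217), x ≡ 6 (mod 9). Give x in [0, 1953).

Write x = 199 + 217·k. Then 217·k ≡ 6 − 199 ≡ 5 (mod 9).
Need 217⁻¹ mod 9. Extended Euclid on (9, 1):
9 = 9×1 + 0
217⁻¹ ≡ 1 (mod 9), so k ≡ 1·5 ≡ 5 (mod 9).
x = 199 + 217·5 = 1284.

1284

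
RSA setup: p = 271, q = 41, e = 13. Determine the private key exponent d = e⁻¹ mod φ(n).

7477

φ(n) = (p−1)(q−1) = 270·40 = 10800.
Need d with 13·d ≡ 1 (mod 10800). Apply the extended Euclidean algorithm:
10800 = 830*13 + 10
13 = 1*10 + 3
10 = 3*3 + 1
3 = 3*1 + 0
Back-substitute:
1 = 10 − 3·3
1 = −3·13 + 4·10
1 = 4·10800 − 3323·13
So 13·(-3323) ≡ 1 (mod 10800), hence d ≡ -3323 ≡ 7477 (mod 10800).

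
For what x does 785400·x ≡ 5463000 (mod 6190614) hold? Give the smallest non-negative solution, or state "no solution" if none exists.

First find gcd(785400, 6190614):
6190614 = 7×785400 + 692814
785400 = 1×692814 + 92586
692814 = 7×92586 + 44712
92586 = 2×44712 + 3162
44712 = 14×3162 + 444
3162 = 7×444 + 54
444 = 8×54 + 12
54 = 4×12 + 6
12 = 2×6 + 0
gcd = 6 and 6 | 5463000, so solutions exist. Divide through by 6: 130900x ≡ 910500 (mod 1031769).
Now find 130900⁻¹ mod 1031769:
1031769 = 7*130900 + 115469
130900 = 1*115469 + 15431
115469 = 7*15431 + 7452
15431 = 2*7452 + 527
7452 = 14*527 + 74
527 = 7*74 + 9
74 = 8*9 + 2
9 = 4*2 + 1
2 = 2*1 + 0
Back-substitute:
1 = 9 − 4·2
1 = −4·74 + 33·9
1 = 33·527 − 235·74
1 = −235·7452 + 3323·527
1 = 3323·15431 − 6881·7452
1 = −6881·115469 + 51490·15431
1 = 51490·130900 − 58371·115469
1 = −58371·1031769 + 460087·130900
So 130900⁻¹ ≡ 460087 (mod 1031769).
Then x ≡ 460087·910500 ≡ 681810 (mod 1031769); the smallest non-negative solution is x = 681810.

681810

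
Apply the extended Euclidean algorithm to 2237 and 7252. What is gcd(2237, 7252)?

Apply Euclid's algorithm to 7252 and 2237:
7252 = 3·2237 + 541
2237 = 4·541 + 73
541 = 7·73 + 30
73 = 2·30 + 13
30 = 2·13 + 4
13 = 3·4 + 1
4 = 4·1 + 0
gcd(2237, 7252) = 1.
Working backward:
1 = 13 − 3·4
1 = −3·30 + 7·13
1 = 7·73 − 17·30
1 = −17·541 + 126·73
1 = 126·2237 − 521·541
1 = −521·7252 + 1689·2237
So 1 = (-521)·7252 + (1689)·2237.

1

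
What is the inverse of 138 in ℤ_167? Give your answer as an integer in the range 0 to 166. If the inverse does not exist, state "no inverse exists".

Run Euclid on (167, 138):
167 = 1*138 + 29
138 = 4*29 + 22
29 = 1*22 + 7
22 = 3*7 + 1
7 = 7*1 + 0
gcd = 1, so the inverse exists. Back-substitute:
1 = 22 − 3·7
1 = −3·29 + 4·22
1 = 4·138 − 19·29
1 = −19·167 + 23·138
So 138·23 ≡ 1 (mod 167).

23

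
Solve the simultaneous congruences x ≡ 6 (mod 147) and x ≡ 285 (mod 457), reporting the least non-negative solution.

46899

Write x = 6 + 147·k. Then 147·k ≡ 285 − 6 ≡ 279 (mod 457).
Need 147⁻¹ mod 457. Extended Euclid on (457, 147):
457 = 3×147 + 16
147 = 9×16 + 3
16 = 5×3 + 1
3 = 3×1 + 0
Back-substitute:
1 = 16 − 5·3
1 = −5·147 + 46·16
1 = 46·457 − 143·147
147⁻¹ ≡ 314 (mod 457), so k ≡ 314·279 ≡ 319 (mod 457).
x = 6 + 147·319 = 46899.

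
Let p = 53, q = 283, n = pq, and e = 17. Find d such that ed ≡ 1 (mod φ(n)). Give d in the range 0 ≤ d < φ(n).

φ(n) = (p−1)(q−1) = 52·282 = 14664.
Need d with 17·d ≡ 1 (mod 14664). Apply the extended Euclidean algorithm:
14664 = 862×17 + 10
17 = 1×10 + 7
10 = 1×7 + 3
7 = 2×3 + 1
3 = 3×1 + 0
Back-substitute:
1 = 7 − 2·3
1 = −2·10 + 3·7
1 = 3·17 − 5·10
1 = −5·14664 + 4313·17
So 17·4313 ≡ 1 (mod 14664), hence d = 4313.

4313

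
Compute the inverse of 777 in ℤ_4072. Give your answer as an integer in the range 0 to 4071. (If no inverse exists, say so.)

gcd(4072, 777) by repeated division:
4072 = 5*777 + 187
777 = 4*187 + 29
187 = 6*29 + 13
29 = 2*13 + 3
13 = 4*3 + 1
3 = 3*1 + 0
The gcd is 1. Working backward:
1 = 13 − 4·3
1 = −4·29 + 9·13
1 = 9·187 − 58·29
1 = −58·777 + 241·187
1 = 241·4072 − 1263·777
Thus 777·(-1263) ≡ 1 (mod 4072); reducing, -1263 mod 4072 = 2809.

2809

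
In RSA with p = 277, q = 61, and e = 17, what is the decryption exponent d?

φ(n) = (p−1)(q−1) = 276·60 = 16560.
Need d with 17·d ≡ 1 (mod 16560). Apply the extended Euclidean algorithm:
16560 = 974×17 + 2
17 = 8×2 + 1
2 = 2×1 + 0
Back-substitute:
1 = 17 − 8·2
1 = −8·16560 + 7793·17
So 17·7793 ≡ 1 (mod 16560), hence d = 7793.

7793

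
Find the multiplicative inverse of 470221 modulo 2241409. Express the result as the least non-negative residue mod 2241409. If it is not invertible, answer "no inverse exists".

1273604

Run Euclid on (2241409, 470221):
2241409 = 4×470221 + 360525
470221 = 1×360525 + 109696
360525 = 3×109696 + 31437
109696 = 3×31437 + 15385
31437 = 2×15385 + 667
15385 = 23×667 + 44
667 = 15×44 + 7
44 = 6×7 + 2
7 = 3×2 + 1
2 = 2×1 + 0
The gcd is 1. Working backward:
1 = 7 − 3·2
1 = −3·44 + 19·7
1 = 19·667 − 288·44
1 = −288·15385 + 6643·667
1 = 6643·31437 − 13574·15385
1 = −13574·109696 + 47365·31437
1 = 47365·360525 − 155669·109696
1 = −155669·470221 + 203034·360525
1 = 203034·2241409 − 967805·470221
Thus 470221·(-967805) ≡ 1 (mod 2241409); reducing, -967805 mod 2241409 = 1273604.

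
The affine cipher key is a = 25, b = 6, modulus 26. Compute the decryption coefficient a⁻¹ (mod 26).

25

Run Euclid on (26, 25):
26 = 1·25 + 1
25 = 25·1 + 0
The gcd is 1. Working backward:
1 = 26 − 25
Thus 25·(-1) ≡ 1 (mod 26); reducing, -1 mod 26 = 25.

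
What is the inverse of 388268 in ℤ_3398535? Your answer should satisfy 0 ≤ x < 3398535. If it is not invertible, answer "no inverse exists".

2750957

gcd(3398535, 388268) by repeated division:
3398535 = 8*388268 + 292391
388268 = 1*292391 + 95877
292391 = 3*95877 + 4760
95877 = 20*4760 + 677
4760 = 7*677 + 21
677 = 32*21 + 5
21 = 4*5 + 1
5 = 5*1 + 0
Since gcd(388268, 3398535) = 1, back-substitute to write 1 as a combination:
1 = 21 − 4·5
1 = −4·677 + 129·21
1 = 129·4760 − 907·677
1 = −907·95877 + 18269·4760
1 = 18269·292391 − 55714·95877
1 = −55714·388268 + 73983·292391
1 = 73983·3398535 − 647578·388268
Thus 388268·(-647578) ≡ 1 (mod 3398535); reducing, -647578 mod 3398535 = 2750957.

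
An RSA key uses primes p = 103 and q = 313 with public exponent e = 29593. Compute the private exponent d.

15049

φ(n) = (p−1)(q−1) = 102·312 = 31824.
Need d with 29593·d ≡ 1 (mod 31824). Apply the extended Euclidean algorithm:
31824 = 1·29593 + 2231
29593 = 13·2231 + 590
2231 = 3·590 + 461
590 = 1·461 + 129
461 = 3·129 + 74
129 = 1·74 + 55
74 = 1·55 + 19
55 = 2·19 + 17
19 = 1·17 + 2
17 = 8·2 + 1
2 = 2·1 + 0
Back-substitute:
1 = 17 − 8·2
1 = −8·19 + 9·17
1 = 9·55 − 26·19
1 = −26·74 + 35·55
1 = 35·129 − 61·74
1 = −61·461 + 218·129
1 = 218·590 − 279·461
1 = −279·2231 + 1055·590
1 = 1055·29593 − 13994·2231
1 = −13994·31824 + 15049·29593
So 29593·15049 ≡ 1 (mod 31824), hence d = 15049.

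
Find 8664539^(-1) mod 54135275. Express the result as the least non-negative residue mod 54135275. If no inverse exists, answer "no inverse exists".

52500184

Run Euclid on (54135275, 8664539):
54135275 = 6·8664539 + 2148041
8664539 = 4·2148041 + 72375
2148041 = 29·72375 + 49166
72375 = 1·49166 + 23209
49166 = 2·23209 + 2748
23209 = 8·2748 + 1225
2748 = 2·1225 + 298
1225 = 4·298 + 33
298 = 9·33 + 1
33 = 33·1 + 0
Since gcd(8664539, 54135275) = 1, back-substitute to write 1 as a combination:
1 = 298 − 9·33
1 = −9·1225 + 37·298
1 = 37·2748 − 83·1225
1 = −83·23209 + 701·2748
1 = 701·49166 − 1485·23209
1 = −1485·72375 + 2186·49166
1 = 2186·2148041 − 64879·72375
1 = −64879·8664539 + 261702·2148041
1 = 261702·54135275 − 1635091·8664539
Thus 8664539·(-1635091) ≡ 1 (mod 54135275); reducing, -1635091 mod 54135275 = 52500184.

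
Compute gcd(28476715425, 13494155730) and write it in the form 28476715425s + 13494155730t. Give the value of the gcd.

Apply Euclid's algorithm to 28476715425 and 13494155730:
28476715425 = 2×13494155730 + 1488403965
13494155730 = 9×1488403965 + 98520045
1488403965 = 15×98520045 + 10603290
98520045 = 9×10603290 + 3090435
10603290 = 3×3090435 + 1331985
3090435 = 2×1331985 + 426465
1331985 = 3×426465 + 52590
426465 = 8×52590 + 5745
52590 = 9×5745 + 885
5745 = 6×885 + 435
885 = 2×435 + 15
435 = 29×15 + 0
gcd(28476715425, 13494155730) = 15.
Back-substituting:
15 = 885 − 2·435
15 = −2·5745 + 13·885
15 = 13·52590 − 119·5745
15 = −119·426465 + 965·52590
15 = 965·1331985 − 3014·426465
15 = −3014·3090435 + 6993·1331985
15 = 6993·10603290 − 23993·3090435
15 = −23993·98520045 + 222930·10603290
15 = 222930·1488403965 − 3367943·98520045
15 = −3367943·13494155730 + 30534417·1488403965
15 = 30534417·28476715425 − 64436777·13494155730
So 15 = (30534417)·28476715425 + (-64436777)·13494155730.

15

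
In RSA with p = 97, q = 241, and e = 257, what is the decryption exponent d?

1793

φ(n) = (p−1)(q−1) = 96·240 = 23040.
Need d with 257·d ≡ 1 (mod 23040). Apply the extended Euclidean algorithm:
23040 = 89×257 + 167
257 = 1×167 + 90
167 = 1×90 + 77
90 = 1×77 + 13
77 = 5×13 + 12
13 = 1×12 + 1
12 = 12×1 + 0
Back-substitute:
1 = 13 − 12
1 = −77 + 6·13
1 = 6·90 − 7·77
1 = −7·167 + 13·90
1 = 13·257 − 20·167
1 = −20·23040 + 1793·257
So 257·1793 ≡ 1 (mod 23040), hence d = 1793.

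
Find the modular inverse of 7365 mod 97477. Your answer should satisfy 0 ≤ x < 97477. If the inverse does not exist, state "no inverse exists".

Apply the Euclidean algorithm to 97477 and 7365:
97477 = 13*7365 + 1732
7365 = 4*1732 + 437
1732 = 3*437 + 421
437 = 1*421 + 16
421 = 26*16 + 5
16 = 3*5 + 1
5 = 5*1 + 0
gcd = 1, so the inverse exists. Back-substitute:
1 = 16 − 3·5
1 = −3·421 + 79·16
1 = 79·437 − 82·421
1 = −82·1732 + 325·437
1 = 325·7365 − 1382·1732
1 = −1382·97477 + 18291·7365
So 7365·18291 ≡ 1 (mod 97477).

18291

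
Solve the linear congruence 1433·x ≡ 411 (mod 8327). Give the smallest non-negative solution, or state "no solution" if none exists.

808

First find gcd(1433, 8327):
8327 = 5×1433 + 1162
1433 = 1×1162 + 271
1162 = 4×271 + 78
271 = 3×78 + 37
78 = 2×37 + 4
37 = 9×4 + 1
4 = 4×1 + 0
gcd = 1, so a unique solution mod 8327 exists.
Back-substitute for the Bézout coefficients:
1 = 37 − 9·4
1 = −9·78 + 19·37
1 = 19·271 − 66·78
1 = −66·1162 + 283·271
1 = 283·1433 − 349·1162
1 = −349·8327 + 2028·1433
So 1433·(2028) ≡ 1 (mod 8327), giving 1433⁻¹ ≡ 2028.
x ≡ 1433⁻¹·411 ≡ 2028·411 ≡ 808 (mod 8327).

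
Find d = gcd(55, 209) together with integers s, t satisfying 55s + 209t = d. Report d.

11

Repeated division:
209 = 3·55 + 44
55 = 1·44 + 11
44 = 4·11 + 0
gcd(55, 209) = 11.
Working backward:
11 = 55 − 44
11 = −209 + 4·55
So 11 = (-1)·209 + (4)·55.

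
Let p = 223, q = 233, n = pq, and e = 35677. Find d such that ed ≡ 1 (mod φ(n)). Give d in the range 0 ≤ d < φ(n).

φ(n) = (p−1)(q−1) = 222·232 = 51504.
Need d with 35677·d ≡ 1 (mod 51504). Apply the extended Euclidean algorithm:
51504 = 1·35677 + 15827
35677 = 2·15827 + 4023
15827 = 3·4023 + 3758
4023 = 1·3758 + 265
3758 = 14·265 + 48
265 = 5·48 + 25
48 = 1·25 + 23
25 = 1·23 + 2
23 = 11·2 + 1
2 = 2·1 + 0
Back-substitute:
1 = 23 − 11·2
1 = −11·25 + 12·23
1 = 12·48 − 23·25
1 = −23·265 + 127·48
1 = 127·3758 − 1801·265
1 = −1801·4023 + 1928·3758
1 = 1928·15827 − 7585·4023
1 = −7585·35677 + 17098·15827
1 = 17098·51504 − 24683·35677
So 35677·(-24683) ≡ 1 (mod 51504), hence d ≡ -24683 ≡ 26821 (mod 51504).

26821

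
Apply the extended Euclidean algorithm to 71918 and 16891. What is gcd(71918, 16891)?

Repeated division:
71918 = 4·16891 + 4354
16891 = 3·4354 + 3829
4354 = 1·3829 + 525
3829 = 7·525 + 154
525 = 3·154 + 63
154 = 2·63 + 28
63 = 2·28 + 7
28 = 4·7 + 0
gcd(71918, 16891) = 7.
Back-substituting:
7 = 63 − 2·28
7 = −2·154 + 5·63
7 = 5·525 − 17·154
7 = −17·3829 + 124·525
7 = 124·4354 − 141·3829
7 = −141·16891 + 547·4354
7 = 547·71918 − 2329·16891
So 7 = (547)·71918 + (-2329)·16891.

7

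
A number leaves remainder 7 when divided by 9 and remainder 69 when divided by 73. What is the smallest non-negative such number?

Write x = 7 + 9·k. Then 9·k ≡ 69 − 7 ≡ 62 (mod 73).
Need 9⁻¹ mod 73. Extended Euclid on (73, 9):
73 = 8·9 + 1
9 = 9·1 + 0
Back-substitute:
1 = 73 − 8·9
9⁻¹ ≡ 65 (mod 73), so k ≡ 65·62 ≡ 15 (mod 73).
x = 7 + 9·15 = 142.

142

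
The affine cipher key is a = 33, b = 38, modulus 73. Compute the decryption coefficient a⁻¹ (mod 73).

31

Run Euclid on (73, 33):
73 = 2·33 + 7
33 = 4·7 + 5
7 = 1·5 + 2
5 = 2·2 + 1
2 = 2·1 + 0
Since gcd(33, 73) = 1, back-substitute to write 1 as a combination:
1 = 5 − 2·2
1 = −2·7 + 3·5
1 = 3·33 − 14·7
1 = −14·73 + 31·33
So 33·31 ≡ 1 (mod 73).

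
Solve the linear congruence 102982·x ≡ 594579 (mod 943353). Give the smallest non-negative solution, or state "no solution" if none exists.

First find gcd(102982, 943353):
943353 = 9*102982 + 16515
102982 = 6*16515 + 3892
16515 = 4*3892 + 947
3892 = 4*947 + 104
947 = 9*104 + 11
104 = 9*11 + 5
11 = 2*5 + 1
5 = 5*1 + 0
gcd = 1, so a unique solution mod 943353 exists.
Back-substitute for the Bézout coefficients:
1 = 11 − 2·5
1 = −2·104 + 19·11
1 = 19·947 − 173·104
1 = −173·3892 + 711·947
1 = 711·16515 − 3017·3892
1 = −3017·102982 + 18813·16515
1 = 18813·943353 − 172334·102982
So 102982·(-172334) ≡ 1 (mod 943353), giving 102982⁻¹ ≡ 771019.
x ≡ 102982⁻¹·594579 ≡ 771019·594579 ≡ 825474 (mod 943353).

825474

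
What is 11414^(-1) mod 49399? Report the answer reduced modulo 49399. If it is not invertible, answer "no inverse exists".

11482

Run Euclid on (49399, 11414):
49399 = 4·11414 + 3743
11414 = 3·3743 + 185
3743 = 20·185 + 43
185 = 4·43 + 13
43 = 3·13 + 4
13 = 3·4 + 1
4 = 4·1 + 0
Since gcd(11414, 49399) = 1, back-substitute to write 1 as a combination:
1 = 13 − 3·4
1 = −3·43 + 10·13
1 = 10·185 − 43·43
1 = −43·3743 + 870·185
1 = 870·11414 − 2653·3743
1 = −2653·49399 + 11482·11414
So 11414·11482 ≡ 1 (mod 49399).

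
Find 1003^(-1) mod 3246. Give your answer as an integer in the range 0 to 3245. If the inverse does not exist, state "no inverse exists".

2479

gcd(3246, 1003) by repeated division:
3246 = 3*1003 + 237
1003 = 4*237 + 55
237 = 4*55 + 17
55 = 3*17 + 4
17 = 4*4 + 1
4 = 4*1 + 0
gcd = 1, so the inverse exists. Back-substitute:
1 = 17 − 4·4
1 = −4·55 + 13·17
1 = 13·237 − 56·55
1 = −56·1003 + 237·237
1 = 237·3246 − 767·1003
Hence 1003⁻¹ ≡ -767 ≡ 2479 (mod 3246).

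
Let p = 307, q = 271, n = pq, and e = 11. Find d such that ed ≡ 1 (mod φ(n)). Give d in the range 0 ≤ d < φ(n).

7511

φ(n) = (p−1)(q−1) = 306·270 = 82620.
Need d with 11·d ≡ 1 (mod 82620). Apply the extended Euclidean algorithm:
82620 = 7510×11 + 10
11 = 1×10 + 1
10 = 10×1 + 0
Back-substitute:
1 = 11 − 10
1 = −82620 + 7511·11
So 11·7511 ≡ 1 (mod 82620), hence d = 7511.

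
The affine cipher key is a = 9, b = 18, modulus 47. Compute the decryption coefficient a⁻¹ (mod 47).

Extended Euclidean algorithm:
47 = 5*9 + 2
9 = 4*2 + 1
2 = 2*1 + 0
gcd = 1, so the inverse exists. Back-substitute:
1 = 9 − 4·2
1 = −4·47 + 21·9
So 9·21 ≡ 1 (mod 47).

21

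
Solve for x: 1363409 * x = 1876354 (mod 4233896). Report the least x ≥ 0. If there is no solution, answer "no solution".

2205274

First find gcd(1363409, 4233896):
4233896 = 3×1363409 + 143669
1363409 = 9×143669 + 70388
143669 = 2×70388 + 2893
70388 = 24×2893 + 956
2893 = 3×956 + 25
956 = 38×25 + 6
25 = 4×6 + 1
6 = 6×1 + 0
gcd = 1, so a unique solution mod 4233896 exists.
Back-substitute for the Bézout coefficients:
1 = 25 − 4·6
1 = −4·956 + 153·25
1 = 153·2893 − 463·956
1 = −463·70388 + 11265·2893
1 = 11265·143669 − 22993·70388
1 = −22993·1363409 + 218202·143669
1 = 218202·4233896 − 677599·1363409
So 1363409·(-677599) ≡ 1 (mod 4233896), giving 1363409⁻¹ ≡ 3556297.
x ≡ 1363409⁻¹·1876354 ≡ 3556297·1876354 ≡ 2205274 (mod 4233896).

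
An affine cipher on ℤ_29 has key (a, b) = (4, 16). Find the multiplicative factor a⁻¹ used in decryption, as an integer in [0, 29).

Apply the Euclidean algorithm to 29 and 4:
29 = 7*4 + 1
4 = 4*1 + 0
Since gcd(4, 29) = 1, back-substitute to write 1 as a combination:
1 = 29 − 7·4
So 4·(-7) ≡ 1 (mod 29), and -7 ≡ 22 (mod 29).

22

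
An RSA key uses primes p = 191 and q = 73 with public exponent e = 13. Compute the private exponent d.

3157

φ(n) = (p−1)(q−1) = 190·72 = 13680.
Need d with 13·d ≡ 1 (mod 13680). Apply the extended Euclidean algorithm:
13680 = 1052*13 + 4
13 = 3*4 + 1
4 = 4*1 + 0
Back-substitute:
1 = 13 − 3·4
1 = −3·13680 + 3157·13
So 13·3157 ≡ 1 (mod 13680), hence d = 3157.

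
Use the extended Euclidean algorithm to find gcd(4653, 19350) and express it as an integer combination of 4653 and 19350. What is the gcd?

9

Apply Euclid's algorithm to 19350 and 4653:
19350 = 4×4653 + 738
4653 = 6×738 + 225
738 = 3×225 + 63
225 = 3×63 + 36
63 = 1×36 + 27
36 = 1×27 + 9
27 = 3×9 + 0
gcd(4653, 19350) = 9.
Working backward:
9 = 36 − 27
9 = −63 + 2·36
9 = 2·225 − 7·63
9 = −7·738 + 23·225
9 = 23·4653 − 145·738
9 = −145·19350 + 603·4653
So 9 = (-145)·19350 + (603)·4653.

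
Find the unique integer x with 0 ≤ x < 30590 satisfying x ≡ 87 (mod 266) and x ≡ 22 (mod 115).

Write x = 87 + 266·k. Then 266·k ≡ 22 − 87 ≡ 50 (mod 115).
Need 266⁻¹ mod 115. Extended Euclid on (115, 36):
115 = 3×36 + 7
36 = 5×7 + 1
7 = 7×1 + 0
Back-substitute:
1 = 36 − 5·7
1 = −5·115 + 16·36
266⁻¹ ≡ 16 (mod 115), so k ≡ 16·50 ≡ 110 (mod 115).
x = 87 + 266·110 = 29347.

29347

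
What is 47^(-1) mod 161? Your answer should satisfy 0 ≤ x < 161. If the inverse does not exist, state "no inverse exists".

24

gcd(161, 47) by repeated division:
161 = 3*47 + 20
47 = 2*20 + 7
20 = 2*7 + 6
7 = 1*6 + 1
6 = 6*1 + 0
gcd = 1, so the inverse exists. Back-substitute:
1 = 7 − 6
1 = −20 + 3·7
1 = 3·47 − 7·20
1 = −7·161 + 24·47
So 47·24 ≡ 1 (mod 161).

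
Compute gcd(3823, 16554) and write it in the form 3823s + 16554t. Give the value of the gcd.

Apply Euclid's algorithm to 16554 and 3823:
16554 = 4×3823 + 1262
3823 = 3×1262 + 37
1262 = 34×37 + 4
37 = 9×4 + 1
4 = 4×1 + 0
gcd(3823, 16554) = 1.
Express as a combination:
1 = 37 − 9·4
1 = −9·1262 + 307·37
1 = 307·3823 − 930·1262
1 = −930·16554 + 4027·3823
So 1 = (-930)·16554 + (4027)·3823.

1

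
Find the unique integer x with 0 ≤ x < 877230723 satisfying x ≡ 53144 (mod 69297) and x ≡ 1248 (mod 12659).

509247500

Write x = 53144 + 69297·k. Then 69297·k ≡ 1248 − 53144 ≡ 11399 (mod 12659).
Need 69297⁻¹ mod 12659. Extended Euclid on (12659, 6002):
12659 = 2×6002 + 655
6002 = 9×655 + 107
655 = 6×107 + 13
107 = 8×13 + 3
13 = 4×3 + 1
3 = 3×1 + 0
Back-substitute:
1 = 13 − 4·3
1 = −4·107 + 33·13
1 = 33·655 − 202·107
1 = −202·6002 + 1851·655
1 = 1851·12659 − 3904·6002
69297⁻¹ ≡ 8755 (mod 12659), so k ≡ 8755·11399 ≡ 7348 (mod 12659).
x = 53144 + 69297·7348 = 509247500.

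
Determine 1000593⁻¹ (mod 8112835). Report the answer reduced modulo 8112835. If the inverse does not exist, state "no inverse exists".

6198692

Run Euclid on (8112835, 1000593):
8112835 = 8*1000593 + 108091
1000593 = 9*108091 + 27774
108091 = 3*27774 + 24769
27774 = 1*24769 + 3005
24769 = 8*3005 + 729
3005 = 4*729 + 89
729 = 8*89 + 17
89 = 5*17 + 4
17 = 4*4 + 1
4 = 4*1 + 0
Since gcd(1000593, 8112835) = 1, back-substitute to write 1 as a combination:
1 = 17 − 4·4
1 = −4·89 + 21·17
1 = 21·729 − 172·89
1 = −172·3005 + 709·729
1 = 709·24769 − 5844·3005
1 = −5844·27774 + 6553·24769
1 = 6553·108091 − 25503·27774
1 = −25503·1000593 + 236080·108091
1 = 236080·8112835 − 1914143·1000593
Hence 1000593⁻¹ ≡ -1914143 ≡ 6198692 (mod 8112835).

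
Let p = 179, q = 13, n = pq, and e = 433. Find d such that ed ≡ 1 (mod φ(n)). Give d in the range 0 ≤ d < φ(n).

φ(n) = (p−1)(q−1) = 178·12 = 2136.
Need d with 433·d ≡ 1 (mod 2136). Apply the extended Euclidean algorithm:
2136 = 4*433 + 404
433 = 1*404 + 29
404 = 13*29 + 27
29 = 1*27 + 2
27 = 13*2 + 1
2 = 2*1 + 0
Back-substitute:
1 = 27 − 13·2
1 = −13·29 + 14·27
1 = 14·404 − 195·29
1 = −195·433 + 209·404
1 = 209·2136 − 1031·433
So 433·(-1031) ≡ 1 (mod 2136), hence d ≡ -1031 ≡ 1105 (mod 2136).

1105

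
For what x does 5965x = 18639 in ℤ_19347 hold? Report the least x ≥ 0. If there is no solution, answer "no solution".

First find gcd(5965, 19347):
19347 = 3*5965 + 1452
5965 = 4*1452 + 157
1452 = 9*157 + 39
157 = 4*39 + 1
39 = 39*1 + 0
gcd = 1, so a unique solution mod 19347 exists.
Back-substitute for the Bézout coefficients:
1 = 157 − 4·39
1 = −4·1452 + 37·157
1 = 37·5965 − 152·1452
1 = −152·19347 + 493·5965
So 5965·(493) ≡ 1 (mod 19347), giving 5965⁻¹ ≡ 493.
x ≡ 5965⁻¹·18639 ≡ 493·18639 ≡ 18549 (mod 19347).

18549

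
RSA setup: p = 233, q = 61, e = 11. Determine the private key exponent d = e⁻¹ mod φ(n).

2531

φ(n) = (p−1)(q−1) = 232·60 = 13920.
Need d with 11·d ≡ 1 (mod 13920). Apply the extended Euclidean algorithm:
13920 = 1265·11 + 5
11 = 2·5 + 1
5 = 5·1 + 0
Back-substitute:
1 = 11 − 2·5
1 = −2·13920 + 2531·11
So 11·2531 ≡ 1 (mod 13920), hence d = 2531.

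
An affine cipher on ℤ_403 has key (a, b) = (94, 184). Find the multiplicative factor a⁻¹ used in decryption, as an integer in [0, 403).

Run Euclid on (403, 94):
403 = 4×94 + 27
94 = 3×27 + 13
27 = 2×13 + 1
13 = 13×1 + 0
The gcd is 1. Working backward:
1 = 27 − 2·13
1 = −2·94 + 7·27
1 = 7·403 − 30·94
So 94·(-30) ≡ 1 (mod 403), and -30 ≡ 373 (mod 403).

373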